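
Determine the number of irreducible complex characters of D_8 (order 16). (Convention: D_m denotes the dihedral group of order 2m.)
7

Solution. The number of irreducible complex representations of a finite group equals its number of conjugacy classes. D_8 has 7 conjugacy classes (n/2 + 3 for n even), so D_8 (order 16) has exactly 7 irreducible complex representations.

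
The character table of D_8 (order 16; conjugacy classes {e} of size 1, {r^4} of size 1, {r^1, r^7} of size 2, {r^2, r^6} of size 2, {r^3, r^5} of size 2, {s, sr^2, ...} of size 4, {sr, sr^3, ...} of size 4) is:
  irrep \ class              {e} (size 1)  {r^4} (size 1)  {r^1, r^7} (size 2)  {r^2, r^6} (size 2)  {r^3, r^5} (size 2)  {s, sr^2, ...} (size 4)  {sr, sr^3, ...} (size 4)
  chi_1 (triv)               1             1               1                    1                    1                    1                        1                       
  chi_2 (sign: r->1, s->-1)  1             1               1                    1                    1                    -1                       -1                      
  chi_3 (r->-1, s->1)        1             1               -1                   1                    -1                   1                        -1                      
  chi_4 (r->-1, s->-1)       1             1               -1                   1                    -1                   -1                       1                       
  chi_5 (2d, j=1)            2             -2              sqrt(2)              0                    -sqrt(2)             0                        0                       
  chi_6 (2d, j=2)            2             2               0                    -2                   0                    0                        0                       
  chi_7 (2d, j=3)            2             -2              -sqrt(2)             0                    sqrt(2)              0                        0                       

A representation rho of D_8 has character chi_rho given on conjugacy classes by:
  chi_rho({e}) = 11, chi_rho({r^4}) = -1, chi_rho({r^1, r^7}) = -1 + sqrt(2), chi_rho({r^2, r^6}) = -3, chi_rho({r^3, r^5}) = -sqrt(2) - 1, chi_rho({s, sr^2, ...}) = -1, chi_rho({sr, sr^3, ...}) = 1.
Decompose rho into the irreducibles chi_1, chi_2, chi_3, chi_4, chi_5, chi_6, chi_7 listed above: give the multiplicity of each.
Multiplicities: chi_1: 0, chi_2: 0, chi_3: 0, chi_4: 1, chi_5: 2, chi_6: 2, chi_7: 1.

Explanation: Use <chi_rho, chi> = (1/|G|) sum_C |C| * chi_rho(C) * conj(chi(C)) with |G| = 16 for each irreducible chi in the table:
  <chi_rho, chi_1> = (1/16)[1*(11)*conj(1) + 1*(-1)*conj(1) + 2*(-1 + sqrt(2))*conj(1) + 2*(-3)*conj(1) + 2*(-sqrt(2) - 1)*conj(1) + 4*(-1)*conj(1) + 4*(1)*conj(1)]
      = (1/16)[(11) + (-1) + (-2 + 2*sqrt(2)) + (-6) + (-2*sqrt(2) - 2) + (-4) + (4)] = 0/16 = 0
  <chi_rho, chi_2> = (1/16)[1*(11)*conj(1) + 1*(-1)*conj(1) + 2*(-1 + sqrt(2))*conj(1) + 2*(-3)*conj(1) + 2*(-sqrt(2) - 1)*conj(1) + 4*(-1)*conj(-1) + 4*(1)*conj(-1)]
      = (1/16)[(11) + (-1) + (-2 + 2*sqrt(2)) + (-6) + (-2*sqrt(2) - 2) + (4) + (-4)] = 0/16 = 0
  <chi_rho, chi_3> = (1/16)[1*(11)*conj(1) + 1*(-1)*conj(1) + 2*(-1 + sqrt(2))*conj(-1) + 2*(-3)*conj(1) + 2*(-sqrt(2) - 1)*conj(-1) + 4*(-1)*conj(1) + 4*(1)*conj(-1)]
      = (1/16)[(11) + (-1) + (2 - 2*sqrt(2)) + (-6) + (2 + 2*sqrt(2)) + (-4) + (-4)] = 0/16 = 0
  <chi_rho, chi_4> = (1/16)[1*(11)*conj(1) + 1*(-1)*conj(1) + 2*(-1 + sqrt(2))*conj(-1) + 2*(-3)*conj(1) + 2*(-sqrt(2) - 1)*conj(-1) + 4*(-1)*conj(-1) + 4*(1)*conj(1)]
      = (1/16)[(11) + (-1) + (2 - 2*sqrt(2)) + (-6) + (2 + 2*sqrt(2)) + (4) + (4)] = 16/16 = 1
  <chi_rho, chi_5> = (1/16)[1*(11)*conj(2) + 1*(-1)*conj(-2) + 2*(-1 + sqrt(2))*conj(sqrt(2)) + 2*(-3)*conj(0) + 2*(-sqrt(2) - 1)*conj(-sqrt(2)) + 4*(-1)*conj(0) + 4*(1)*conj(0)]
      = (1/16)[(22) + (2) + (4 - 2*sqrt(2)) + (0) + (2*sqrt(2) + 4) + (0) + (0)] = 32/16 = 2
  <chi_rho, chi_6> = (1/16)[1*(11)*conj(2) + 1*(-1)*conj(2) + 2*(-1 + sqrt(2))*conj(0) + 2*(-3)*conj(-2) + 2*(-sqrt(2) - 1)*conj(0) + 4*(-1)*conj(0) + 4*(1)*conj(0)]
      = (1/16)[(22) + (-2) + (0) + (12) + (0) + (0) + (0)] = 32/16 = 2
  <chi_rho, chi_7> = (1/16)[1*(11)*conj(2) + 1*(-1)*conj(-2) + 2*(-1 + sqrt(2))*conj(-sqrt(2)) + 2*(-3)*conj(0) + 2*(-sqrt(2) - 1)*conj(sqrt(2)) + 4*(-1)*conj(0) + 4*(1)*conj(0)]
      = (1/16)[(22) + (2) + (-4 + 2*sqrt(2)) + (0) + (-4 - 2*sqrt(2)) + (0) + (0)] = 16/16 = 1
Dimension check: dim(rho) = sum (mult * dim) = 0*1 + 0*1 + 0*1 + 1*1 + 2*2 + 2*2 + 1*2 = 11 = chi_rho(e) = 11.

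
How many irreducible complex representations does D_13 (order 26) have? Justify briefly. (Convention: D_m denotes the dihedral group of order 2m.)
8

Derivation: The number of irreducible complex representations of a finite group equals its number of conjugacy classes. D_13 has 8 conjugacy classes ((n+3)/2 for n odd), so D_13 (order 26) has exactly 8 irreducible complex representations.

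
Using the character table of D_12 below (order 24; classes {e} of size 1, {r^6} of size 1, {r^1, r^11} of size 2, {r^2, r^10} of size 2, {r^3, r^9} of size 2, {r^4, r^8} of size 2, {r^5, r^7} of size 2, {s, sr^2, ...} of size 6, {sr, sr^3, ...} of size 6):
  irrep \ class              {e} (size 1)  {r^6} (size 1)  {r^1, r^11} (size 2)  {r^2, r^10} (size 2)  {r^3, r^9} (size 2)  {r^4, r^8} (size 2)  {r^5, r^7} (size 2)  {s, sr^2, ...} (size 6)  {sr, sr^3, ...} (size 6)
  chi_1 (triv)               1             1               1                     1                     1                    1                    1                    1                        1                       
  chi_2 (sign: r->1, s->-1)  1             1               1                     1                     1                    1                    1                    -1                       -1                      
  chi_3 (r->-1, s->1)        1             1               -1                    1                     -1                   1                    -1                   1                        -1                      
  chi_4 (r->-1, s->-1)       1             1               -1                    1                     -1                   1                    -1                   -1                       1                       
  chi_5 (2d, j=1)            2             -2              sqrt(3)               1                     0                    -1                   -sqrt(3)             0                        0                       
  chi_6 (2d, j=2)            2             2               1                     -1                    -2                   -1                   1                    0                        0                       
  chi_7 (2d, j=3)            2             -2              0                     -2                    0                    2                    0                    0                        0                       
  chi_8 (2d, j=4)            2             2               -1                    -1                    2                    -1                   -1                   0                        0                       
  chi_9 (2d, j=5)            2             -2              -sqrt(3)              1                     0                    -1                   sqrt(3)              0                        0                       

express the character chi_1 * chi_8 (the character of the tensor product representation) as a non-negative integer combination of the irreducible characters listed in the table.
chi_1 tensor chi_8 = chi_8 (all other irreducibles have multiplicity 0).

The character of a tensor product is the pointwise product (chi_1 * chi_8)(C) = chi_1(C) * chi_8(C):
  {e}: (1)*(2), {r^6}: (1)*(2), {r^1, r^11}: (1)*(-1), {r^2, r^10}: (1)*(-1), {r^3, r^9}: (1)*(2), {r^4, r^8}: (1)*(-1), {r^5, r^7}: (1)*(-1), {s, sr^2, ...}: (1)*(0), {sr, sr^3, ...}: (1)*(0)
so (chi_1 * chi_8) takes values
  {e} -> 2, {r^6} -> 2, {r^1, r^11} -> -1, {r^2, r^10} -> -1, {r^3, r^9} -> 2, {r^4, r^8} -> -1, {r^5, r^7} -> -1, {s, sr^2, ...} -> 0, {sr, sr^3, ...} -> 0.
Now take the inner product of this character with each irreducible chi from the table, <chi_1*chi_8, chi> = (1/24) sum_C |C| (chi_1*chi_8)(C) conj(chi(C)):
  <chi_1*chi_8, chi_1> = (1/24)[1*(2)*conj(1) + 1*(2)*conj(1) + 2*(-1)*conj(1) + 2*(-1)*conj(1) + 2*(2)*conj(1) + 2*(-1)*conj(1) + 2*(-1)*conj(1) + 6*(0)*conj(1) + 6*(0)*conj(1)]
      = (1/24)[(2) + (2) + (-2) + (-2) + (4) + (-2) + (-2) + (0) + (0)] = 0/24 = 0
  <chi_1*chi_8, chi_2> = (1/24)[1*(2)*conj(1) + 1*(2)*conj(1) + 2*(-1)*conj(1) + 2*(-1)*conj(1) + 2*(2)*conj(1) + 2*(-1)*conj(1) + 2*(-1)*conj(1) + 6*(0)*conj(-1) + 6*(0)*conj(-1)]
      = (1/24)[(2) + (2) + (-2) + (-2) + (4) + (-2) + (-2) + (0) + (0)] = 0/24 = 0
  <chi_1*chi_8, chi_3> = (1/24)[1*(2)*conj(1) + 1*(2)*conj(1) + 2*(-1)*conj(-1) + 2*(-1)*conj(1) + 2*(2)*conj(-1) + 2*(-1)*conj(1) + 2*(-1)*conj(-1) + 6*(0)*conj(1) + 6*(0)*conj(-1)]
      = (1/24)[(2) + (2) + (2) + (-2) + (-4) + (-2) + (2) + (0) + (0)] = 0/24 = 0
  <chi_1*chi_8, chi_4> = (1/24)[1*(2)*conj(1) + 1*(2)*conj(1) + 2*(-1)*conj(-1) + 2*(-1)*conj(1) + 2*(2)*conj(-1) + 2*(-1)*conj(1) + 2*(-1)*conj(-1) + 6*(0)*conj(-1) + 6*(0)*conj(1)]
      = (1/24)[(2) + (2) + (2) + (-2) + (-4) + (-2) + (2) + (0) + (0)] = 0/24 = 0
  <chi_1*chi_8, chi_5> = (1/24)[1*(2)*conj(2) + 1*(2)*conj(-2) + 2*(-1)*conj(sqrt(3)) + 2*(-1)*conj(1) + 2*(2)*conj(0) + 2*(-1)*conj(-1) + 2*(-1)*conj(-sqrt(3)) + 6*(0)*conj(0) + 6*(0)*conj(0)]
      = (1/24)[(4) + (-4) + (-2*sqrt(3)) + (-2) + (0) + (2) + (2*sqrt(3)) + (0) + (0)] = 0/24 = 0
  <chi_1*chi_8, chi_6> = (1/24)[1*(2)*conj(2) + 1*(2)*conj(2) + 2*(-1)*conj(1) + 2*(-1)*conj(-1) + 2*(2)*conj(-2) + 2*(-1)*conj(-1) + 2*(-1)*conj(1) + 6*(0)*conj(0) + 6*(0)*conj(0)]
      = (1/24)[(4) + (4) + (-2) + (2) + (-8) + (2) + (-2) + (0) + (0)] = 0/24 = 0
  <chi_1*chi_8, chi_7> = (1/24)[1*(2)*conj(2) + 1*(2)*conj(-2) + 2*(-1)*conj(0) + 2*(-1)*conj(-2) + 2*(2)*conj(0) + 2*(-1)*conj(2) + 2*(-1)*conj(0) + 6*(0)*conj(0) + 6*(0)*conj(0)]
      = (1/24)[(4) + (-4) + (0) + (4) + (0) + (-4) + (0) + (0) + (0)] = 0/24 = 0
  <chi_1*chi_8, chi_8> = (1/24)[1*(2)*conj(2) + 1*(2)*conj(2) + 2*(-1)*conj(-1) + 2*(-1)*conj(-1) + 2*(2)*conj(2) + 2*(-1)*conj(-1) + 2*(-1)*conj(-1) + 6*(0)*conj(0) + 6*(0)*conj(0)]
      = (1/24)[(4) + (4) + (2) + (2) + (8) + (2) + (2) + (0) + (0)] = 24/24 = 1
  <chi_1*chi_8, chi_9> = (1/24)[1*(2)*conj(2) + 1*(2)*conj(-2) + 2*(-1)*conj(-sqrt(3)) + 2*(-1)*conj(1) + 2*(2)*conj(0) + 2*(-1)*conj(-1) + 2*(-1)*conj(sqrt(3)) + 6*(0)*conj(0) + 6*(0)*conj(0)]
      = (1/24)[(4) + (-4) + (2*sqrt(3)) + (-2) + (0) + (2) + (-2*sqrt(3)) + (0) + (0)] = 0/24 = 0
Hence the multiplicities are chi_8: 1. Dimension check: dim(chi_1)*dim(chi_8) = 1*2 = 2 and sum (mult * dim) = 1*2 = 2.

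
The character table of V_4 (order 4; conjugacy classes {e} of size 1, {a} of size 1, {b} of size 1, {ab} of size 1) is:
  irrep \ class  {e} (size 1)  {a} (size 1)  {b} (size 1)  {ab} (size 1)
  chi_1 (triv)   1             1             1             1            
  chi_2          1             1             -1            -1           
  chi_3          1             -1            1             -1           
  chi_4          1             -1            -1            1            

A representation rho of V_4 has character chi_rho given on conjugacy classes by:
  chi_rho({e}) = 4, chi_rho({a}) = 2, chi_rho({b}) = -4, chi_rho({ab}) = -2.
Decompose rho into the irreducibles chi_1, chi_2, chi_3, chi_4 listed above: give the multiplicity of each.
Multiplicities: chi_1: 0, chi_2: 3, chi_3: 0, chi_4: 1.

Derivation: Use <chi_rho, chi> = (1/|G|) sum_C |C| * chi_rho(C) * conj(chi(C)) with |G| = 4 for each irreducible chi in the table:
  <chi_rho, chi_1> = (1/4)[1*(4)*conj(1) + 1*(2)*conj(1) + 1*(-4)*conj(1) + 1*(-2)*conj(1)]
      = (1/4)[(4) + (2) + (-4) + (-2)] = 0/4 = 0
  <chi_rho, chi_2> = (1/4)[1*(4)*conj(1) + 1*(2)*conj(1) + 1*(-4)*conj(-1) + 1*(-2)*conj(-1)]
      = (1/4)[(4) + (2) + (4) + (2)] = 12/4 = 3
  <chi_rho, chi_3> = (1/4)[1*(4)*conj(1) + 1*(2)*conj(-1) + 1*(-4)*conj(1) + 1*(-2)*conj(-1)]
      = (1/4)[(4) + (-2) + (-4) + (2)] = 0/4 = 0
  <chi_rho, chi_4> = (1/4)[1*(4)*conj(1) + 1*(2)*conj(-1) + 1*(-4)*conj(-1) + 1*(-2)*conj(1)]
      = (1/4)[(4) + (-2) + (4) + (-2)] = 4/4 = 1
Dimension check: dim(rho) = sum (mult * dim) = 0*1 + 3*1 + 0*1 + 1*1 = 4 = chi_rho(e) = 4.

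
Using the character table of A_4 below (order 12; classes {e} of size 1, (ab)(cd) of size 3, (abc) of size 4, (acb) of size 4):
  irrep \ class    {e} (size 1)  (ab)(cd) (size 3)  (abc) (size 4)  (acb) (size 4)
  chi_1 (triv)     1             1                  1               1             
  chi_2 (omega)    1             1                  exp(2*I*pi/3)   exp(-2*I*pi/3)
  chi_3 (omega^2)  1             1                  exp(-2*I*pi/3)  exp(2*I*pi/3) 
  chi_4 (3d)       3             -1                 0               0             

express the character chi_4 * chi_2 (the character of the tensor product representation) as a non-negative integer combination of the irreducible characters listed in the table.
chi_4 tensor chi_2 = chi_4 (all other irreducibles have multiplicity 0).

Reasoning: The character of a tensor product is the pointwise product (chi_4 * chi_2)(C) = chi_4(C) * chi_2(C):
  {e}: (3)*(1), (ab)(cd): (-1)*(1), (abc): (0)*(exp(2*I*pi/3)), (acb): (0)*(exp(-2*I*pi/3))
so (chi_4 * chi_2) takes values
  {e} -> 3, (ab)(cd) -> -1, (abc) -> 0, (acb) -> 0.
Now take the inner product of this character with each irreducible chi from the table, <chi_4*chi_2, chi> = (1/12) sum_C |C| (chi_4*chi_2)(C) conj(chi(C)):
  <chi_4*chi_2, chi_1> = (1/12)[1*(3)*conj(1) + 3*(-1)*conj(1) + 4*(0)*conj(1) + 4*(0)*conj(1)]
      = (1/12)[(3) + (-3) + (0) + (0)] = 0/12 = 0
  <chi_4*chi_2, chi_2> = (1/12)[1*(3)*conj(1) + 3*(-1)*conj(1) + 4*(0)*conj(exp(2*I*pi/3)) + 4*(0)*conj(exp(-2*I*pi/3))]
      = (1/12)[(3) + (-3) + (0) + (0)] = 0/12 = 0
  <chi_4*chi_2, chi_3> = (1/12)[1*(3)*conj(1) + 3*(-1)*conj(1) + 4*(0)*conj(exp(-2*I*pi/3)) + 4*(0)*conj(exp(2*I*pi/3))]
      = (1/12)[(3) + (-3) + (0) + (0)] = 0/12 = 0
  <chi_4*chi_2, chi_4> = (1/12)[1*(3)*conj(3) + 3*(-1)*conj(-1) + 4*(0)*conj(0) + 4*(0)*conj(0)]
      = (1/12)[(9) + (3) + (0) + (0)] = 12/12 = 1
(Exp terms are combined using exp(i*s)*conj(exp(i*t)) = exp(i*(s-t)), and sums of them are collapsed using the identity that for every m > 1 the m distinct m-th roots of unity sum to 0, e.g. 1 + exp(2*I*pi/3) + exp(-2*I*pi/3) = 0.)
Hence the multiplicities are chi_4: 1. Dimension check: dim(chi_4)*dim(chi_2) = 3*1 = 3 and sum (mult * dim) = 1*3 = 3.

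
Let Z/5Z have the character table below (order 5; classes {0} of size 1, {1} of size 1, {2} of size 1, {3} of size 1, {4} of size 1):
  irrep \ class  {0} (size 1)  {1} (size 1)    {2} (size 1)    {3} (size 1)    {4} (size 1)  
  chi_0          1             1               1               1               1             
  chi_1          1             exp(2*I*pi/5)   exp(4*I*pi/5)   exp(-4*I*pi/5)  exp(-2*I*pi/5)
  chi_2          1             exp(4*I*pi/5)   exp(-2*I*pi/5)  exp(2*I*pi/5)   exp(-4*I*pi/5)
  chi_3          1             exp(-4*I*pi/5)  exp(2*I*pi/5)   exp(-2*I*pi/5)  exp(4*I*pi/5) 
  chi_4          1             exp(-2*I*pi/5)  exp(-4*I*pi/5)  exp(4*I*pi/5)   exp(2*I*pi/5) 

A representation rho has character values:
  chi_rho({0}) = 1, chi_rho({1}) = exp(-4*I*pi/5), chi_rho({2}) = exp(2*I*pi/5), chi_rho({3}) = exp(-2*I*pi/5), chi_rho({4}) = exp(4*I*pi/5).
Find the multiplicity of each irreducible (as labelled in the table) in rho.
Multiplicities: chi_0: 0, chi_1: 0, chi_2: 0, chi_3: 1, chi_4: 0.

Derivation: Use <chi_rho, chi> = (1/|G|) sum_C |C| * chi_rho(C) * conj(chi(C)) with |G| = 5 for each irreducible chi in the table:
  <chi_rho, chi_0> = (1/5)[1*(1)*conj(1) + 1*(exp(-4*I*pi/5))*conj(1) + 1*(exp(2*I*pi/5))*conj(1) + 1*(exp(-2*I*pi/5))*conj(1) + 1*(exp(4*I*pi/5))*conj(1)]
      = (1/5)[(1) + (exp(-4*I*pi/5)) + (exp(2*I*pi/5)) + (exp(-2*I*pi/5)) + (exp(4*I*pi/5))] = 0/5 = 0
  <chi_rho, chi_1> = (1/5)[1*(1)*conj(1) + 1*(exp(-4*I*pi/5))*conj(exp(2*I*pi/5)) + 1*(exp(2*I*pi/5))*conj(exp(4*I*pi/5)) + 1*(exp(-2*I*pi/5))*conj(exp(-4*I*pi/5)) + 1*(exp(4*I*pi/5))*conj(exp(-2*I*pi/5))]
      = (1/5)[(1) + (exp(4*I*pi/5)) + (exp(-2*I*pi/5)) + (exp(2*I*pi/5)) + (exp(-4*I*pi/5))] = 0/5 = 0
  <chi_rho, chi_2> = (1/5)[1*(1)*conj(1) + 1*(exp(-4*I*pi/5))*conj(exp(4*I*pi/5)) + 1*(exp(2*I*pi/5))*conj(exp(-2*I*pi/5)) + 1*(exp(-2*I*pi/5))*conj(exp(2*I*pi/5)) + 1*(exp(4*I*pi/5))*conj(exp(-4*I*pi/5))]
      = (1/5)[(1) + (exp(2*I*pi/5)) + (exp(4*I*pi/5)) + (exp(-4*I*pi/5)) + (exp(-2*I*pi/5))] = 0/5 = 0
  <chi_rho, chi_3> = (1/5)[1*(1)*conj(1) + 1*(exp(-4*I*pi/5))*conj(exp(-4*I*pi/5)) + 1*(exp(2*I*pi/5))*conj(exp(2*I*pi/5)) + 1*(exp(-2*I*pi/5))*conj(exp(-2*I*pi/5)) + 1*(exp(4*I*pi/5))*conj(exp(4*I*pi/5))]
      = (1/5)[(1) + (1) + (1) + (1) + (1)] = 5/5 = 1
  <chi_rho, chi_4> = (1/5)[1*(1)*conj(1) + 1*(exp(-4*I*pi/5))*conj(exp(-2*I*pi/5)) + 1*(exp(2*I*pi/5))*conj(exp(-4*I*pi/5)) + 1*(exp(-2*I*pi/5))*conj(exp(4*I*pi/5)) + 1*(exp(4*I*pi/5))*conj(exp(2*I*pi/5))]
      = (1/5)[(1) + (exp(-2*I*pi/5)) + (exp(-4*I*pi/5)) + (exp(4*I*pi/5)) + (exp(2*I*pi/5))] = 0/5 = 0
(Exp terms are combined using exp(i*s)*conj(exp(i*t)) = exp(i*(s-t)), and sums of them are collapsed using the identity that for every m > 1 the m distinct m-th roots of unity sum to 0, e.g. 1 + exp(2*I*pi/3) + exp(-2*I*pi/3) = 0.)
Dimension check: dim(rho) = sum (mult * dim) = 0*1 + 0*1 + 0*1 + 1*1 + 0*1 = 1 = chi_rho(e) = 1.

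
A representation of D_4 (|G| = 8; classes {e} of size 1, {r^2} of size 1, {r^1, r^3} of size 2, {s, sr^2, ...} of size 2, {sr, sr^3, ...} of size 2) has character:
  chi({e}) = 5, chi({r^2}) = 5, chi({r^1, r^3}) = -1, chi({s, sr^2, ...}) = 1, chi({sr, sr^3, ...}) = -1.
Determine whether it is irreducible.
Not irreducible (reducible): <chi, chi> = 7 > 1.

Justification: <chi, chi> = (1/|G|) sum_C |C| * |chi(C)|^2 = (1/8)[1*|5|^2 + 1*|5|^2 + 2*|-1|^2 + 2*|1|^2 + 2*|-1|^2]
  = (1/8)[(25) + (25) + (2) + (2) + (2)] = 56/8 = 7.
A character is irreducible iff <chi, chi> = 1, so this representation is reducible.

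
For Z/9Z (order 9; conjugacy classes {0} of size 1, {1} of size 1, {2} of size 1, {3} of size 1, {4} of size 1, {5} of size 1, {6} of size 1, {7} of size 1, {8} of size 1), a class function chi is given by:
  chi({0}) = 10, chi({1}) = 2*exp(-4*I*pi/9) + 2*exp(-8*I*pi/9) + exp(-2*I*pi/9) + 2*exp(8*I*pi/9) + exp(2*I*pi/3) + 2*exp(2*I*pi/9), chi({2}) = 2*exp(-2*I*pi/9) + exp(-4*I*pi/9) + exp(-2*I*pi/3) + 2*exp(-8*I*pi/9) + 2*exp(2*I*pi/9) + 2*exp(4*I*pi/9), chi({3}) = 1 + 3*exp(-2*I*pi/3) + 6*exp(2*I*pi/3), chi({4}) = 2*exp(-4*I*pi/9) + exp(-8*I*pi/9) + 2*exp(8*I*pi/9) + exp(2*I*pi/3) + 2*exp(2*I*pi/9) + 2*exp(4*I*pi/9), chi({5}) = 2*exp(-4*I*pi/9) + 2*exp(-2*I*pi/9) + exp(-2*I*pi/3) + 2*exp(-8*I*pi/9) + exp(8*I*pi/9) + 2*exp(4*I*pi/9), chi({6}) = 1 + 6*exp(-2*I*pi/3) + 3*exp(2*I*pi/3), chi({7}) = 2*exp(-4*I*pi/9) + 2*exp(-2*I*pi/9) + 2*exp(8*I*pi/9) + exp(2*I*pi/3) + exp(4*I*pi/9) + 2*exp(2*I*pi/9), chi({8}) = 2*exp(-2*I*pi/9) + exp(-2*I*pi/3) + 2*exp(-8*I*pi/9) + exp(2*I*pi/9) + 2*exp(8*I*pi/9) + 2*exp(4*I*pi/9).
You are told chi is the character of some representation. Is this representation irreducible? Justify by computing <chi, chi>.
Not irreducible (reducible): <chi, chi> = 18 > 1.

Explanation: <chi, chi> = (1/|G|) sum_C |C| * |chi(C)|^2 = (1/9)[1*|10|^2 + 1*|2*exp(-4*I*pi/9) + 2*exp(-8*I*pi/9) + exp(-2*I*pi/9) + 2*exp(8*I*pi/9) + exp(2*I*pi/3) + 2*exp(2*I*pi/9)|^2 + 1*|2*exp(-2*I*pi/9) + exp(-4*I*pi/9) + exp(-2*I*pi/3) + 2*exp(-8*I*pi/9) + 2*exp(2*I*pi/9) + 2*exp(4*I*pi/9)|^2 + 1*|1 + 3*exp(-2*I*pi/3) + 6*exp(2*I*pi/3)|^2 + 1*|2*exp(-4*I*pi/9) + exp(-8*I*pi/9) + 2*exp(8*I*pi/9) + exp(2*I*pi/3) + 2*exp(2*I*pi/9) + 2*exp(4*I*pi/9)|^2 + 1*|2*exp(-4*I*pi/9) + 2*exp(-2*I*pi/9) + exp(-2*I*pi/3) + 2*exp(-8*I*pi/9) + exp(8*I*pi/9) + 2*exp(4*I*pi/9)|^2 + 1*|1 + 6*exp(-2*I*pi/3) + 3*exp(2*I*pi/3)|^2 + 1*|2*exp(-4*I*pi/9) + 2*exp(-2*I*pi/9) + 2*exp(8*I*pi/9) + exp(2*I*pi/3) + exp(4*I*pi/9) + 2*exp(2*I*pi/9)|^2 + 1*|2*exp(-2*I*pi/9) + exp(-2*I*pi/3) + 2*exp(-8*I*pi/9) + exp(2*I*pi/9) + 2*exp(8*I*pi/9) + 2*exp(4*I*pi/9)|^2]
  = (1/9)[(100) + (18 + 14*exp(-2*I*pi/3) + 10*exp(-4*I*pi/9) + 8*exp(-2*I*pi/9) + 9*exp(-8*I*pi/9) + 9*exp(8*I*pi/9) + 8*exp(2*I*pi/9) + 10*exp(4*I*pi/9) + 14*exp(2*I*pi/3)) + (18 + 14*exp(-2*I*pi/3) + 8*exp(-4*I*pi/9) + 9*exp(-2*I*pi/9) + 10*exp(-8*I*pi/9) + 10*exp(8*I*pi/9) + 9*exp(2*I*pi/9) + 8*exp(4*I*pi/9) + 14*exp(2*I*pi/3)) + (19) + (18 + 14*exp(-2*I*pi/3) + 9*exp(-4*I*pi/9) + 10*exp(-2*I*pi/9) + 8*exp(-8*I*pi/9) + 8*exp(8*I*pi/9) + 10*exp(2*I*pi/9) + 9*exp(4*I*pi/9) + 14*exp(2*I*pi/3)) + (18 + 14*exp(-2*I*pi/3) + 9*exp(-4*I*pi/9) + 10*exp(-2*I*pi/9) + 8*exp(-8*I*pi/9) + 8*exp(8*I*pi/9) + 10*exp(2*I*pi/9) + 9*exp(4*I*pi/9) + 14*exp(2*I*pi/3)) + (19) + (18 + 14*exp(-2*I*pi/3) + 8*exp(-4*I*pi/9) + 9*exp(-2*I*pi/9) + 10*exp(-8*I*pi/9) + 10*exp(8*I*pi/9) + 9*exp(2*I*pi/9) + 8*exp(4*I*pi/9) + 14*exp(2*I*pi/3)) + (18 + 14*exp(-2*I*pi/3) + 10*exp(-4*I*pi/9) + 8*exp(-2*I*pi/9) + 9*exp(-8*I*pi/9) + 9*exp(8*I*pi/9) + 8*exp(2*I*pi/9) + 10*exp(4*I*pi/9) + 14*exp(2*I*pi/3))] = 162/9 = 18.
(Exp terms are combined using exp(i*s)*conj(exp(i*t)) = exp(i*(s-t)), and sums of them are collapsed using the identity that for every m > 1 the m distinct m-th roots of unity sum to 0, e.g. 1 + exp(2*I*pi/3) + exp(-2*I*pi/3) = 0.)
A character is irreducible iff <chi, chi> = 1, so this representation is reducible.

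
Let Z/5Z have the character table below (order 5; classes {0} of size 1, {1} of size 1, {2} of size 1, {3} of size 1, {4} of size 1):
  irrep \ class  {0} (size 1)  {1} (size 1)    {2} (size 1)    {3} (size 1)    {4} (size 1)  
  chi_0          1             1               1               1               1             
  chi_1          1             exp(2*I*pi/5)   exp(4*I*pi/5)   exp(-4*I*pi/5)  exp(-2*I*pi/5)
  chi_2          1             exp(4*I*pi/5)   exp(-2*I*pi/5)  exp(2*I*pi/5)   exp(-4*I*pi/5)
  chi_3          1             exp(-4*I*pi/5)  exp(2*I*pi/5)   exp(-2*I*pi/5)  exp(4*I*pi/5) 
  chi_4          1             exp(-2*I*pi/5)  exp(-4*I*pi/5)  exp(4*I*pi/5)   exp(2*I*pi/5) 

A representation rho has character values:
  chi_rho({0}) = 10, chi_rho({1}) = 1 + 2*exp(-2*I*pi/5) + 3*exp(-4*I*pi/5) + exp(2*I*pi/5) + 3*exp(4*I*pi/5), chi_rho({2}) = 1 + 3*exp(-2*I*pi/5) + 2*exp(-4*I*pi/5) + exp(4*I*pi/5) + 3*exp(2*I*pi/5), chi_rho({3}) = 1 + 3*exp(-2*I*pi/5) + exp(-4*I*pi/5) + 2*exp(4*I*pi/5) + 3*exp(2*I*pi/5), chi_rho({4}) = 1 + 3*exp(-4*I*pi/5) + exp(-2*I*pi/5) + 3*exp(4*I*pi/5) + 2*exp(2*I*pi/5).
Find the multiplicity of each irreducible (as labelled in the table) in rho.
Multiplicities: chi_0: 1, chi_1: 1, chi_2: 3, chi_3: 3, chi_4: 2.

Derivation: Use <chi_rho, chi> = (1/|G|) sum_C |C| * chi_rho(C) * conj(chi(C)) with |G| = 5 for each irreducible chi in the table:
  <chi_rho, chi_0> = (1/5)[1*(10)*conj(1) + 1*(1 + 2*exp(-2*I*pi/5) + 3*exp(-4*I*pi/5) + exp(2*I*pi/5) + 3*exp(4*I*pi/5))*conj(1) + 1*(1 + 3*exp(-2*I*pi/5) + 2*exp(-4*I*pi/5) + exp(4*I*pi/5) + 3*exp(2*I*pi/5))*conj(1) + 1*(1 + 3*exp(-2*I*pi/5) + exp(-4*I*pi/5) + 2*exp(4*I*pi/5) + 3*exp(2*I*pi/5))*conj(1) + 1*(1 + 3*exp(-4*I*pi/5) + exp(-2*I*pi/5) + 3*exp(4*I*pi/5) + 2*exp(2*I*pi/5))*conj(1)]
      = (1/5)[(10) + (1 + 2*exp(-2*I*pi/5) + 3*exp(-4*I*pi/5) + exp(2*I*pi/5) + 3*exp(4*I*pi/5)) + (1 + 3*exp(-2*I*pi/5) + 2*exp(-4*I*pi/5) + exp(4*I*pi/5) + 3*exp(2*I*pi/5)) + (1 + 3*exp(-2*I*pi/5) + exp(-4*I*pi/5) + 2*exp(4*I*pi/5) + 3*exp(2*I*pi/5)) + (1 + 3*exp(-4*I*pi/5) + exp(-2*I*pi/5) + 3*exp(4*I*pi/5) + 2*exp(2*I*pi/5))] = 5/5 = 1
  <chi_rho, chi_1> = (1/5)[1*(10)*conj(1) + 1*(1 + 2*exp(-2*I*pi/5) + 3*exp(-4*I*pi/5) + exp(2*I*pi/5) + 3*exp(4*I*pi/5))*conj(exp(2*I*pi/5)) + 1*(1 + 3*exp(-2*I*pi/5) + 2*exp(-4*I*pi/5) + exp(4*I*pi/5) + 3*exp(2*I*pi/5))*conj(exp(4*I*pi/5)) + 1*(1 + 3*exp(-2*I*pi/5) + exp(-4*I*pi/5) + 2*exp(4*I*pi/5) + 3*exp(2*I*pi/5))*conj(exp(-4*I*pi/5)) + 1*(1 + 3*exp(-4*I*pi/5) + exp(-2*I*pi/5) + 3*exp(4*I*pi/5) + 2*exp(2*I*pi/5))*conj(exp(-2*I*pi/5))]
      = (1/5)[(10) + (1 + 2*exp(-4*I*pi/5) + exp(-2*I*pi/5) + 3*exp(4*I*pi/5) + 3*exp(2*I*pi/5)) + (1 + 3*exp(-2*I*pi/5) + exp(-4*I*pi/5) + 3*exp(4*I*pi/5) + 2*exp(2*I*pi/5)) + (1 + 2*exp(-2*I*pi/5) + 3*exp(-4*I*pi/5) + exp(4*I*pi/5) + 3*exp(2*I*pi/5)) + (1 + 3*exp(-2*I*pi/5) + 3*exp(-4*I*pi/5) + exp(2*I*pi/5) + 2*exp(4*I*pi/5))] = 5/5 = 1
  <chi_rho, chi_2> = (1/5)[1*(10)*conj(1) + 1*(1 + 2*exp(-2*I*pi/5) + 3*exp(-4*I*pi/5) + exp(2*I*pi/5) + 3*exp(4*I*pi/5))*conj(exp(4*I*pi/5)) + 1*(1 + 3*exp(-2*I*pi/5) + 2*exp(-4*I*pi/5) + exp(4*I*pi/5) + 3*exp(2*I*pi/5))*conj(exp(-2*I*pi/5)) + 1*(1 + 3*exp(-2*I*pi/5) + exp(-4*I*pi/5) + 2*exp(4*I*pi/5) + 3*exp(2*I*pi/5))*conj(exp(2*I*pi/5)) + 1*(1 + 3*exp(-4*I*pi/5) + exp(-2*I*pi/5) + 3*exp(4*I*pi/5) + 2*exp(2*I*pi/5))*conj(exp(-4*I*pi/5))]
      = (1/5)[(10) + (3 + exp(-2*I*pi/5) + exp(-4*I*pi/5) + 2*exp(4*I*pi/5) + 3*exp(2*I*pi/5)) + (3 + 2*exp(-2*I*pi/5) + exp(-4*I*pi/5) + exp(2*I*pi/5) + 3*exp(4*I*pi/5)) + (3 + 3*exp(-4*I*pi/5) + exp(-2*I*pi/5) + exp(4*I*pi/5) + 2*exp(2*I*pi/5)) + (3 + 3*exp(-2*I*pi/5) + 2*exp(-4*I*pi/5) + exp(4*I*pi/5) + exp(2*I*pi/5))] = 15/5 = 3
  <chi_rho, chi_3> = (1/5)[1*(10)*conj(1) + 1*(1 + 2*exp(-2*I*pi/5) + 3*exp(-4*I*pi/5) + exp(2*I*pi/5) + 3*exp(4*I*pi/5))*conj(exp(-4*I*pi/5)) + 1*(1 + 3*exp(-2*I*pi/5) + 2*exp(-4*I*pi/5) + exp(4*I*pi/5) + 3*exp(2*I*pi/5))*conj(exp(2*I*pi/5)) + 1*(1 + 3*exp(-2*I*pi/5) + exp(-4*I*pi/5) + 2*exp(4*I*pi/5) + 3*exp(2*I*pi/5))*conj(exp(-2*I*pi/5)) + 1*(1 + 3*exp(-4*I*pi/5) + exp(-2*I*pi/5) + 3*exp(4*I*pi/5) + 2*exp(2*I*pi/5))*conj(exp(4*I*pi/5))]
      = (1/5)[(10) + (3 + 3*exp(-2*I*pi/5) + exp(-4*I*pi/5) + exp(4*I*pi/5) + 2*exp(2*I*pi/5)) + (3 + 3*exp(-4*I*pi/5) + exp(-2*I*pi/5) + exp(2*I*pi/5) + 2*exp(4*I*pi/5)) + (3 + 2*exp(-4*I*pi/5) + exp(-2*I*pi/5) + exp(2*I*pi/5) + 3*exp(4*I*pi/5)) + (3 + 2*exp(-2*I*pi/5) + exp(-4*I*pi/5) + exp(4*I*pi/5) + 3*exp(2*I*pi/5))] = 15/5 = 3
  <chi_rho, chi_4> = (1/5)[1*(10)*conj(1) + 1*(1 + 2*exp(-2*I*pi/5) + 3*exp(-4*I*pi/5) + exp(2*I*pi/5) + 3*exp(4*I*pi/5))*conj(exp(-2*I*pi/5)) + 1*(1 + 3*exp(-2*I*pi/5) + 2*exp(-4*I*pi/5) + exp(4*I*pi/5) + 3*exp(2*I*pi/5))*conj(exp(-4*I*pi/5)) + 1*(1 + 3*exp(-2*I*pi/5) + exp(-4*I*pi/5) + 2*exp(4*I*pi/5) + 3*exp(2*I*pi/5))*conj(exp(4*I*pi/5)) + 1*(1 + 3*exp(-4*I*pi/5) + exp(-2*I*pi/5) + 3*exp(4*I*pi/5) + 2*exp(2*I*pi/5))*conj(exp(2*I*pi/5))]
      = (1/5)[(10) + (2 + 3*exp(-2*I*pi/5) + 3*exp(-4*I*pi/5) + exp(4*I*pi/5) + exp(2*I*pi/5)) + (2 + 3*exp(-4*I*pi/5) + exp(-2*I*pi/5) + exp(4*I*pi/5) + 3*exp(2*I*pi/5)) + (2 + 3*exp(-2*I*pi/5) + exp(-4*I*pi/5) + exp(2*I*pi/5) + 3*exp(4*I*pi/5)) + (2 + exp(-2*I*pi/5) + exp(-4*I*pi/5) + 3*exp(4*I*pi/5) + 3*exp(2*I*pi/5))] = 10/5 = 2
(Exp terms are combined using exp(i*s)*conj(exp(i*t)) = exp(i*(s-t)), and sums of them are collapsed using the identity that for every m > 1 the m distinct m-th roots of unity sum to 0, e.g. 1 + exp(2*I*pi/3) + exp(-2*I*pi/3) = 0.)
Dimension check: dim(rho) = sum (mult * dim) = 1*1 + 1*1 + 3*1 + 3*1 + 2*1 = 10 = chi_rho(e) = 10.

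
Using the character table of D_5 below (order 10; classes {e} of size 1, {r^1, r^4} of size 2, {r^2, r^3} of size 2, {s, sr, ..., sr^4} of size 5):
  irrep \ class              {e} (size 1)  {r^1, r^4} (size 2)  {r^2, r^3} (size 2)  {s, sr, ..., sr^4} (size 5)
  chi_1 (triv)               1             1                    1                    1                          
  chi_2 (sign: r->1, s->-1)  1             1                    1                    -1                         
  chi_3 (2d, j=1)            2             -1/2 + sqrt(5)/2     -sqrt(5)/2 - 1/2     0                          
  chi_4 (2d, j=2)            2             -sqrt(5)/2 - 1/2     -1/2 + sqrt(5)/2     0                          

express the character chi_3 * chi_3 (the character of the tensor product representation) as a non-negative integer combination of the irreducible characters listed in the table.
chi_3 tensor chi_3 = chi_1 + chi_2 + chi_4 (all other irreducibles have multiplicity 0).

Argument: The character of a tensor product is the pointwise product (chi_3 * chi_3)(C) = chi_3(C) * chi_3(C):
  {e}: (2)*(2), {r^1, r^4}: (-1/2 + sqrt(5)/2)*(-1/2 + sqrt(5)/2), {r^2, r^3}: (-sqrt(5)/2 - 1/2)*(-sqrt(5)/2 - 1/2), {s, sr, ..., sr^4}: (0)*(0)
so (chi_3 * chi_3) takes values
  {e} -> 4, {r^1, r^4} -> 3/2 - sqrt(5)/2, {r^2, r^3} -> sqrt(5)/2 + 3/2, {s, sr, ..., sr^4} -> 0.
Now take the inner product of this character with each irreducible chi from the table, <chi_3*chi_3, chi> = (1/10) sum_C |C| (chi_3*chi_3)(C) conj(chi(C)):
  <chi_3*chi_3, chi_1> = (1/10)[1*(4)*conj(1) + 2*(3/2 - sqrt(5)/2)*conj(1) + 2*(sqrt(5)/2 + 3/2)*conj(1) + 5*(0)*conj(1)]
      = (1/10)[(4) + (3 - sqrt(5)) + (sqrt(5) + 3) + (0)] = 10/10 = 1
  <chi_3*chi_3, chi_2> = (1/10)[1*(4)*conj(1) + 2*(3/2 - sqrt(5)/2)*conj(1) + 2*(sqrt(5)/2 + 3/2)*conj(1) + 5*(0)*conj(-1)]
      = (1/10)[(4) + (3 - sqrt(5)) + (sqrt(5) + 3) + (0)] = 10/10 = 1
  <chi_3*chi_3, chi_3> = (1/10)[1*(4)*conj(2) + 2*(3/2 - sqrt(5)/2)*conj(-1/2 + sqrt(5)/2) + 2*(sqrt(5)/2 + 3/2)*conj(-sqrt(5)/2 - 1/2) + 5*(0)*conj(0)]
      = (1/10)[(8) + (-4 + 2*sqrt(5)) + (-2*sqrt(5) - 4) + (0)] = 0/10 = 0
  <chi_3*chi_3, chi_4> = (1/10)[1*(4)*conj(2) + 2*(3/2 - sqrt(5)/2)*conj(-sqrt(5)/2 - 1/2) + 2*(sqrt(5)/2 + 3/2)*conj(-1/2 + sqrt(5)/2) + 5*(0)*conj(0)]
      = (1/10)[(8) + (1 - sqrt(5)) + (1 + sqrt(5)) + (0)] = 10/10 = 1
Hence the multiplicities are chi_1: 1, chi_2: 1, chi_4: 1. Dimension check: dim(chi_3)*dim(chi_3) = 2*2 = 4 and sum (mult * dim) = 1*1 + 1*1 + 1*2 = 4.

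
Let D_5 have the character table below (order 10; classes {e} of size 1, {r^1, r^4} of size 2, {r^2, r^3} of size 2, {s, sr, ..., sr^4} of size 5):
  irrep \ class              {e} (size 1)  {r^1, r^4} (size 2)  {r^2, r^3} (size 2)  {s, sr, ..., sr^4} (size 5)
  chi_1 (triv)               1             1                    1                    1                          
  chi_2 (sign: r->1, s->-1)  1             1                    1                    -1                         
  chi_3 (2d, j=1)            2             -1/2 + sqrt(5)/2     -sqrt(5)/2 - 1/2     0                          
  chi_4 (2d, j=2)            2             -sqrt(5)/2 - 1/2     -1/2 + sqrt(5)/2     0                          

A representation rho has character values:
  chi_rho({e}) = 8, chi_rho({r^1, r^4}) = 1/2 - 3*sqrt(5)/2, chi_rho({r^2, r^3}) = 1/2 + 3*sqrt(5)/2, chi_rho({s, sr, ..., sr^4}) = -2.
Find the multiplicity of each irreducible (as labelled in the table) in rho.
Multiplicities: chi_1: 0, chi_2: 2, chi_3: 0, chi_4: 3.

Reasoning: Use <chi_rho, chi> = (1/|G|) sum_C |C| * chi_rho(C) * conj(chi(C)) with |G| = 10 for each irreducible chi in the table:
  <chi_rho, chi_1> = (1/10)[1*(8)*conj(1) + 2*(1/2 - 3*sqrt(5)/2)*conj(1) + 2*(1/2 + 3*sqrt(5)/2)*conj(1) + 5*(-2)*conj(1)]
      = (1/10)[(8) + (1 - 3*sqrt(5)) + (1 + 3*sqrt(5)) + (-10)] = 0/10 = 0
  <chi_rho, chi_2> = (1/10)[1*(8)*conj(1) + 2*(1/2 - 3*sqrt(5)/2)*conj(1) + 2*(1/2 + 3*sqrt(5)/2)*conj(1) + 5*(-2)*conj(-1)]
      = (1/10)[(8) + (1 - 3*sqrt(5)) + (1 + 3*sqrt(5)) + (10)] = 20/10 = 2
  <chi_rho, chi_3> = (1/10)[1*(8)*conj(2) + 2*(1/2 - 3*sqrt(5)/2)*conj(-1/2 + sqrt(5)/2) + 2*(1/2 + 3*sqrt(5)/2)*conj(-sqrt(5)/2 - 1/2) + 5*(-2)*conj(0)]
      = (1/10)[(16) + (-8 + 2*sqrt(5)) + (-8 - 2*sqrt(5)) + (0)] = 0/10 = 0
  <chi_rho, chi_4> = (1/10)[1*(8)*conj(2) + 2*(1/2 - 3*sqrt(5)/2)*conj(-sqrt(5)/2 - 1/2) + 2*(1/2 + 3*sqrt(5)/2)*conj(-1/2 + sqrt(5)/2) + 5*(-2)*conj(0)]
      = (1/10)[(16) + (sqrt(5) + 7) + (7 - sqrt(5)) + (0)] = 30/10 = 3
Dimension check: dim(rho) = sum (mult * dim) = 0*1 + 2*1 + 0*2 + 3*2 = 8 = chi_rho(e) = 8.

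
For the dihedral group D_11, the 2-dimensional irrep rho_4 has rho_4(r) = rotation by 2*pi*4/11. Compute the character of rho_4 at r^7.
chi_{rho_4}(r^7) = 2*cos(2*pi*4*7/11) = -2*cos(pi/11)

rho_4(r^7) is rotation by angle 2*pi*4*7/11, whose trace is 2*cos(2*pi*4*7/11) = -2*cos(pi/11).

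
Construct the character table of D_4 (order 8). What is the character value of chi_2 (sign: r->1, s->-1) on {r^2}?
Conjugacy classes: {e} of size 1, {r^2} of size 1, {r^1, r^3} of size 2, {s, sr^2, ...} of size 2, {sr, sr^3, ...} of size 2.
Character table:
  irrep \ class              {e} (size 1)  {r^2} (size 1)  {r^1, r^3} (size 2)  {s, sr^2, ...} (size 2)  {sr, sr^3, ...} (size 2)
  chi_1 (triv)               1             1               1                    1                        1                       
  chi_2 (sign: r->1, s->-1)  1             1               1                    -1                       -1                      
  chi_3 (r->-1, s->1)        1             1               -1                   1                        -1                      
  chi_4 (r->-1, s->-1)       1             1               -1                   -1                       1                       
  chi_5 (2d, j=1)            2             -2              0                    0                        0                       

Spot check: chi_2 (sign: r->1, s->-1) on {r^2} = 1.

Details: D_4 has order 2*4 = 8 with 5 conjugacy classes, hence 5 irreducibles. Sum of squared dims 1 + 1 + 1 + 1 + 4 = 8 = |G|. Linear characters come from the abelianisation; the 2-dimensional irreps have character r^k -> 2*cos(2*pi*j*k/4), reflections -> 0.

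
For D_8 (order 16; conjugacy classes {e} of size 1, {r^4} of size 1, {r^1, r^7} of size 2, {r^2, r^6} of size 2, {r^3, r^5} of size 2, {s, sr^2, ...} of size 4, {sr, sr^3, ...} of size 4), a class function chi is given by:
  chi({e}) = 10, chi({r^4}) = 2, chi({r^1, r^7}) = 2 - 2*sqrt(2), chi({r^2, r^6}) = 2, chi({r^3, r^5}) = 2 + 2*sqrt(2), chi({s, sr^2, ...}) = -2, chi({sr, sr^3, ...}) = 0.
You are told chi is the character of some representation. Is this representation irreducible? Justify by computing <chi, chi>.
Not irreducible (reducible): <chi, chi> = 11 > 1.

Solution. <chi, chi> = (1/|G|) sum_C |C| * |chi(C)|^2 = (1/16)[1*|10|^2 + 1*|2|^2 + 2*|2 - 2*sqrt(2)|^2 + 2*|2|^2 + 2*|2 + 2*sqrt(2)|^2 + 4*|-2|^2 + 4*|0|^2]
  = (1/16)[(100) + (4) + (24 - 16*sqrt(2)) + (8) + (16*sqrt(2) + 24) + (16) + (0)] = 176/16 = 11.
A character is irreducible iff <chi, chi> = 1, so this representation is reducible.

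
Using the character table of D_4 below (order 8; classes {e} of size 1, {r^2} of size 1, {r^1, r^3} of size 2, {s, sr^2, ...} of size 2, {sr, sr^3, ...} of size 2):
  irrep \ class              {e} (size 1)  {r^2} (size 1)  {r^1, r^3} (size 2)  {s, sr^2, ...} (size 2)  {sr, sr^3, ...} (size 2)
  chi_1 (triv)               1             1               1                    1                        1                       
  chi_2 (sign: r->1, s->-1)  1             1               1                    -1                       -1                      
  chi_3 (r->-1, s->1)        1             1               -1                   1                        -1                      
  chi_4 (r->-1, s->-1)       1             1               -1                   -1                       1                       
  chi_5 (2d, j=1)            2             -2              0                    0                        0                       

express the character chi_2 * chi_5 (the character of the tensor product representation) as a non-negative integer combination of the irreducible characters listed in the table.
chi_2 tensor chi_5 = chi_5 (all other irreducibles have multiplicity 0).

Why: The character of a tensor product is the pointwise product (chi_2 * chi_5)(C) = chi_2(C) * chi_5(C):
  {e}: (1)*(2), {r^2}: (1)*(-2), {r^1, r^3}: (1)*(0), {s, sr^2, ...}: (-1)*(0), {sr, sr^3, ...}: (-1)*(0)
so (chi_2 * chi_5) takes values
  {e} -> 2, {r^2} -> -2, {r^1, r^3} -> 0, {s, sr^2, ...} -> 0, {sr, sr^3, ...} -> 0.
Now take the inner product of this character with each irreducible chi from the table, <chi_2*chi_5, chi> = (1/8) sum_C |C| (chi_2*chi_5)(C) conj(chi(C)):
  <chi_2*chi_5, chi_1> = (1/8)[1*(2)*conj(1) + 1*(-2)*conj(1) + 2*(0)*conj(1) + 2*(0)*conj(1) + 2*(0)*conj(1)]
      = (1/8)[(2) + (-2) + (0) + (0) + (0)] = 0/8 = 0
  <chi_2*chi_5, chi_2> = (1/8)[1*(2)*conj(1) + 1*(-2)*conj(1) + 2*(0)*conj(1) + 2*(0)*conj(-1) + 2*(0)*conj(-1)]
      = (1/8)[(2) + (-2) + (0) + (0) + (0)] = 0/8 = 0
  <chi_2*chi_5, chi_3> = (1/8)[1*(2)*conj(1) + 1*(-2)*conj(1) + 2*(0)*conj(-1) + 2*(0)*conj(1) + 2*(0)*conj(-1)]
      = (1/8)[(2) + (-2) + (0) + (0) + (0)] = 0/8 = 0
  <chi_2*chi_5, chi_4> = (1/8)[1*(2)*conj(1) + 1*(-2)*conj(1) + 2*(0)*conj(-1) + 2*(0)*conj(-1) + 2*(0)*conj(1)]
      = (1/8)[(2) + (-2) + (0) + (0) + (0)] = 0/8 = 0
  <chi_2*chi_5, chi_5> = (1/8)[1*(2)*conj(2) + 1*(-2)*conj(-2) + 2*(0)*conj(0) + 2*(0)*conj(0) + 2*(0)*conj(0)]
      = (1/8)[(4) + (4) + (0) + (0) + (0)] = 8/8 = 1
Hence the multiplicities are chi_5: 1. Dimension check: dim(chi_2)*dim(chi_5) = 1*2 = 2 and sum (mult * dim) = 1*2 = 2.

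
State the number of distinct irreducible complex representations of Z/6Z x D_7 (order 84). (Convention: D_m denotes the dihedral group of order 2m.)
30

Details: The number of irreducible complex representations of a finite group equals its number of conjugacy classes. For a direct product, #classes(G x H) = #classes(G) * #classes(H). Z/6Z has 6 classes (abelian), D_7 has 5 classes, so 6 * 5 = 30, so Z/6Z x D_7 (order 84) has exactly 30 irreducible complex representations.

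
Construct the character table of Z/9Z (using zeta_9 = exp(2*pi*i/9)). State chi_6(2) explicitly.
Character table of Z/9Z (irreps indexed chi_0,...,chi_8 with chi_k(m) = zeta_9^(k*m), zeta_9 = exp(2*pi*i/9)):
  irrep \ class  {0} (size 1)  {1} (size 1)    {2} (size 1)    {3} (size 1)    {4} (size 1)    {5} (size 1)    {6} (size 1)    {7} (size 1)    {8} (size 1)  
  chi_0          1             1               1               1               1               1               1               1               1             
  chi_1          1             exp(2*I*pi/9)   exp(4*I*pi/9)   exp(2*I*pi/3)   exp(8*I*pi/9)   exp(-8*I*pi/9)  exp(-2*I*pi/3)  exp(-4*I*pi/9)  exp(-2*I*pi/9)
  chi_2          1             exp(4*I*pi/9)   exp(8*I*pi/9)   exp(-2*I*pi/3)  exp(-2*I*pi/9)  exp(2*I*pi/9)   exp(2*I*pi/3)   exp(-8*I*pi/9)  exp(-4*I*pi/9)
  chi_3          1             exp(2*I*pi/3)   exp(-2*I*pi/3)  1               exp(2*I*pi/3)   exp(-2*I*pi/3)  1               exp(2*I*pi/3)   exp(-2*I*pi/3)
  chi_4          1             exp(8*I*pi/9)   exp(-2*I*pi/9)  exp(2*I*pi/3)   exp(-4*I*pi/9)  exp(4*I*pi/9)   exp(-2*I*pi/3)  exp(2*I*pi/9)   exp(-8*I*pi/9)
  chi_5          1             exp(-8*I*pi/9)  exp(2*I*pi/9)   exp(-2*I*pi/3)  exp(4*I*pi/9)   exp(-4*I*pi/9)  exp(2*I*pi/3)   exp(-2*I*pi/9)  exp(8*I*pi/9) 
  chi_6          1             exp(-2*I*pi/3)  exp(2*I*pi/3)   1               exp(-2*I*pi/3)  exp(2*I*pi/3)   1               exp(-2*I*pi/3)  exp(2*I*pi/3) 
  chi_7          1             exp(-4*I*pi/9)  exp(-8*I*pi/9)  exp(2*I*pi/3)   exp(2*I*pi/9)   exp(-2*I*pi/9)  exp(-2*I*pi/3)  exp(8*I*pi/9)   exp(4*I*pi/9) 
  chi_8          1             exp(-2*I*pi/9)  exp(-4*I*pi/9)  exp(-2*I*pi/3)  exp(-8*I*pi/9)  exp(8*I*pi/9)   exp(2*I*pi/3)   exp(4*I*pi/9)   exp(2*I*pi/9) 

Spot check: chi_6(2) = zeta_9^(6*2) = zeta_9^12 = exp(2*I*pi/3).

Argument: Z/9Z is abelian, so all 9 irreducible complex representations are 1-dimensional. They are given by chi_k(m) = zeta_9^(k*m) for k = 0,...,8. Row orthogonality: sum_m chi_k(m) conj(chi_l(m)) = 9 * [k = l].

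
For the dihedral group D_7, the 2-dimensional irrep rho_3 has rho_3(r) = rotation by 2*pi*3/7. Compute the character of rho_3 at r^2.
chi_{rho_3}(r^2) = 2*cos(2*pi*3*2/7) = 2*cos(2*pi/7)

Justification: rho_3(r^2) is rotation by angle 2*pi*3*2/7, whose trace is 2*cos(2*pi*3*2/7) = 2*cos(2*pi/7).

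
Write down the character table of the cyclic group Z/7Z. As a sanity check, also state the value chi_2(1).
Character table of Z/7Z (irreps indexed chi_0,...,chi_6 with chi_k(m) = zeta_7^(k*m), zeta_7 = exp(2*pi*i/7)):
  irrep \ class  {0} (size 1)  {1} (size 1)    {2} (size 1)    {3} (size 1)    {4} (size 1)    {5} (size 1)    {6} (size 1)  
  chi_0          1             1               1               1               1               1               1             
  chi_1          1             exp(2*I*pi/7)   exp(4*I*pi/7)   exp(6*I*pi/7)   exp(-6*I*pi/7)  exp(-4*I*pi/7)  exp(-2*I*pi/7)
  chi_2          1             exp(4*I*pi/7)   exp(-6*I*pi/7)  exp(-2*I*pi/7)  exp(2*I*pi/7)   exp(6*I*pi/7)   exp(-4*I*pi/7)
  chi_3          1             exp(6*I*pi/7)   exp(-2*I*pi/7)  exp(4*I*pi/7)   exp(-4*I*pi/7)  exp(2*I*pi/7)   exp(-6*I*pi/7)
  chi_4          1             exp(-6*I*pi/7)  exp(2*I*pi/7)   exp(-4*I*pi/7)  exp(4*I*pi/7)   exp(-2*I*pi/7)  exp(6*I*pi/7) 
  chi_5          1             exp(-4*I*pi/7)  exp(6*I*pi/7)   exp(2*I*pi/7)   exp(-2*I*pi/7)  exp(-6*I*pi/7)  exp(4*I*pi/7) 
  chi_6          1             exp(-2*I*pi/7)  exp(-4*I*pi/7)  exp(-6*I*pi/7)  exp(6*I*pi/7)   exp(4*I*pi/7)   exp(2*I*pi/7) 

Spot check: chi_2(1) = zeta_7^(2*1) = zeta_7^2 = exp(4*I*pi/7).

Derivation: Z/7Z is abelian, so all 7 irreducible complex representations are 1-dimensional. They are given by chi_k(m) = zeta_7^(k*m) for k = 0,...,6. Row orthogonality: sum_m chi_k(m) conj(chi_l(m)) = 7 * [k = l].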